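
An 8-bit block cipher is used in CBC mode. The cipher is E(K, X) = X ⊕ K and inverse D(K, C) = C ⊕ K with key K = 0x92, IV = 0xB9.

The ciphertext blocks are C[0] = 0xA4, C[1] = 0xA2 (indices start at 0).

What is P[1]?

CBC decryption: P_i = D(K, C_i) ⊕ C_{i−1}, with C_{−1} = IV.
P[1]: D(K, 0xA2) = 0x30; 0x30 ⊕ 0xA4 = 0x94.

P[1] = 0x94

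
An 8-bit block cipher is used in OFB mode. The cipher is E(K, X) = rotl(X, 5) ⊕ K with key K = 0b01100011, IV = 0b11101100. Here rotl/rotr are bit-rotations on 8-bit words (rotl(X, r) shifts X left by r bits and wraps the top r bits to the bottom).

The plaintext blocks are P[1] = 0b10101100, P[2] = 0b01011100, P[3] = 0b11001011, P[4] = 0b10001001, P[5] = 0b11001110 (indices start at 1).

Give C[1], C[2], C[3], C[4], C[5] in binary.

OFB encryption: S_i = E(K, S_{i−1}) with S_{0} = IV; C_i = P_i ⊕ S_i.
C[1]: S = E(K, 0b11101100) = 0b11111110; 0b10101100 ⊕ 0b11111110 = 0b01010010.
C[2]: S = E(K, 0b11111110) = 0b10111100; 0b01011100 ⊕ 0b10111100 = 0b11100000.
C[3]: S = E(K, 0b10111100) = 0b11110100; 0b11001011 ⊕ 0b11110100 = 0b00111111.
C[4]: S = E(K, 0b11110100) = 0b11111101; 0b10001001 ⊕ 0b11111101 = 0b01110100.
C[5]: S = E(K, 0b11111101) = 0b11011100; 0b11001110 ⊕ 0b11011100 = 0b00010010.

C[1] = 0b01010010, C[2] = 0b11100000, C[3] = 0b00111111, C[4] = 0b01110100, C[5] = 0b00010010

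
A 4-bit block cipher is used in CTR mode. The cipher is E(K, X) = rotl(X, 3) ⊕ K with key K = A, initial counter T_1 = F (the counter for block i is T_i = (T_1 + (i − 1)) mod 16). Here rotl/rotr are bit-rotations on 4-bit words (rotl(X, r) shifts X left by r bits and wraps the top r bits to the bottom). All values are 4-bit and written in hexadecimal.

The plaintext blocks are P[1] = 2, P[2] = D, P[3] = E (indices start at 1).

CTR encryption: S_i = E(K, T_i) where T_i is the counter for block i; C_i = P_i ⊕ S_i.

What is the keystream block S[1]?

C[1]: T = F, S = E(K, T) = 5; 2 ⊕ 5 = 7.
So S[1] = 5.

5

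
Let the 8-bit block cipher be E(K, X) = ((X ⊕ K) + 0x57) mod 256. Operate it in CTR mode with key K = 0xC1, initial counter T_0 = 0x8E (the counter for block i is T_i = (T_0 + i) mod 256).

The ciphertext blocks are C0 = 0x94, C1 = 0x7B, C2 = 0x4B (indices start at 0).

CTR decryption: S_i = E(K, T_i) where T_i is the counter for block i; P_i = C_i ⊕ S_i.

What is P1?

P1 = 0xDE

P1: T = 0x8F, S = E(K, T) = 0xA5; 0x7B ⊕ 0xA5 = 0xDE.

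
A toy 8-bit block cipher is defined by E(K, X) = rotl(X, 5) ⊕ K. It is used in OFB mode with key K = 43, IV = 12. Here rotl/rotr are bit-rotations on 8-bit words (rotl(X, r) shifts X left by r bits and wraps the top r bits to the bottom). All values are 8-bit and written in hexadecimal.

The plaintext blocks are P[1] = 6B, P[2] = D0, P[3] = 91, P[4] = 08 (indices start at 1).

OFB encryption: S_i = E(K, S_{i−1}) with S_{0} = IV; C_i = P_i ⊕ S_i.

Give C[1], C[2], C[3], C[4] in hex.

C[1]: S = E(K, 12) = 01; 6B ⊕ 01 = 6A.
C[2]: S = E(K, 01) = 63; D0 ⊕ 63 = B3.
C[3]: S = E(K, 63) = 2F; 91 ⊕ 2F = BE.
C[4]: S = E(K, 2F) = A6; 08 ⊕ A6 = AE.

C[1] = 6A, C[2] = B3, C[3] = BE, C[4] = AE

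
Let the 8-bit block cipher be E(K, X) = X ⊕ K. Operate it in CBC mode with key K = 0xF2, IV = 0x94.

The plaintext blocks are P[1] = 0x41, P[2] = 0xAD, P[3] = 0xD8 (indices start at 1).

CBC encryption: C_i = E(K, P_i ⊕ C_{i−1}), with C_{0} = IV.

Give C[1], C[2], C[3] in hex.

C[1]: P[1] ⊕ 0x94 = 0xD5; E(K, 0xD5) = 0x27.
C[2]: P[2] ⊕ 0x27 = 0x8A; E(K, 0x8A) = 0x78.
C[3]: P[3] ⊕ 0x78 = 0xA0; E(K, 0xA0) = 0x52.

C[1] = 0x27, C[2] = 0x78, C[3] = 0x52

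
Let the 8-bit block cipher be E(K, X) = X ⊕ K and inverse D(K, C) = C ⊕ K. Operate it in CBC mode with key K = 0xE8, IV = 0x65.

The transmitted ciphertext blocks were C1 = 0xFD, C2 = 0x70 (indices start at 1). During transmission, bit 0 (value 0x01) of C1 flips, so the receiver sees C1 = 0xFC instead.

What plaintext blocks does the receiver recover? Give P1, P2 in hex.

CBC decryption: P_i = D(K, C_i) ⊕ C_{i−1}, with C_{0} = IV.
Only C1 changed, to 0xFC. In CBC, a change in C_i garbles P_i and flips the same bit in P_{i+1}. Decrypting the received ciphertext:
P1: D(K, 0xFC) = 0x14; 0x14 ⊕ 0x65 = 0x71.
P2: D(K, 0x70) = 0x98; 0x98 ⊕ 0xFC = 0x64.
Blocks that differ from the original plaintext: P1, P2.

P1 = 0x71, P2 = 0x64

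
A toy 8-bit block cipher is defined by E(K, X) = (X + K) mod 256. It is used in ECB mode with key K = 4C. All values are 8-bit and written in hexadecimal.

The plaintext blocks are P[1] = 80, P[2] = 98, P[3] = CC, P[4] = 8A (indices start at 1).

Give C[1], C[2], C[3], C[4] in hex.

C[1] = CC, C[2] = E4, C[3] = 18, C[4] = D6

ECB encryption: C_i = E(K, P_i).
C[1]: E(K, 80) = CC.
C[2]: E(K, 98) = E4.
C[3]: E(K, CC) = 18.
C[4]: E(K, 8A) = D6.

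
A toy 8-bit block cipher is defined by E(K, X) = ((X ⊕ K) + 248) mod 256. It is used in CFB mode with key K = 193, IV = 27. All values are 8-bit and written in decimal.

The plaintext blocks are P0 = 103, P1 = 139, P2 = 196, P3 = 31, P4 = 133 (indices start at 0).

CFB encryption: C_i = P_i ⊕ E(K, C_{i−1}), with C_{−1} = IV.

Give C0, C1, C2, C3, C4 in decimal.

C0 = 181, C1 = 231, C2 = 218, C3 = 12, C4 = 64

C0: E(K, 27) = 210; 103 ⊕ 210 = 181.
C1: E(K, 181) = 108; 139 ⊕ 108 = 231.
C2: E(K, 231) = 30; 196 ⊕ 30 = 218.
C3: E(K, 218) = 19; 31 ⊕ 19 = 12.
C4: E(K, 12) = 197; 133 ⊕ 197 = 64.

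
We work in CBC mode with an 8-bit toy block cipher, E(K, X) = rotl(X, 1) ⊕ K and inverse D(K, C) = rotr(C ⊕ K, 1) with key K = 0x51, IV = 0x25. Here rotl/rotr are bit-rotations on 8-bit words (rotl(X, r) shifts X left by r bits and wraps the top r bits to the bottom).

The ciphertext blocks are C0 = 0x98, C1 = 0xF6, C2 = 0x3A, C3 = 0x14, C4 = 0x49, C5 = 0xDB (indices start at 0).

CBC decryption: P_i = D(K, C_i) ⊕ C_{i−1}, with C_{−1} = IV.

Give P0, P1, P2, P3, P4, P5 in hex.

P0: D(K, 0x98) = 0xE4; 0xE4 ⊕ 0x25 = 0xC1.
P1: D(K, 0xF6) = 0xD3; 0xD3 ⊕ 0x98 = 0x4B.
P2: D(K, 0x3A) = 0xB5; 0xB5 ⊕ 0xF6 = 0x43.
P3: D(K, 0x14) = 0xA2; 0xA2 ⊕ 0x3A = 0x98.
P4: D(K, 0x49) = 0x0C; 0x0C ⊕ 0x14 = 0x18.
P5: D(K, 0xDB) = 0x45; 0x45 ⊕ 0x49 = 0x0C.

P0 = 0xC1, P1 = 0x4B, P2 = 0x43, P3 = 0x98, P4 = 0x18, P5 = 0x0C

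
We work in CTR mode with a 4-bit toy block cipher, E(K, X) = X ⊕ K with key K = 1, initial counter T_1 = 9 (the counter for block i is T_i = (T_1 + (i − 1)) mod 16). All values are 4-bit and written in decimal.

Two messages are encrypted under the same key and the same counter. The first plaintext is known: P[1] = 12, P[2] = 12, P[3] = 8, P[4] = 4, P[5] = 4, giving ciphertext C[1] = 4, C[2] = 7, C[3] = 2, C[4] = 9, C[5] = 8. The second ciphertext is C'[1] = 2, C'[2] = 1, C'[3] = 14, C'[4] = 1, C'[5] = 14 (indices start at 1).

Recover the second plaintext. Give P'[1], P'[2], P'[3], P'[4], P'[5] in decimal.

P'[1] = 10, P'[2] = 10, P'[3] = 4, P'[4] = 12, P'[5] = 2

In CTR with a reused counter, both messages share the same keystream S_i, so C_i ⊕ C'_i = P_i ⊕ P'_i and thus P'_i = P_i ⊕ C_i ⊕ C'_i.
P'[1]: 12 ⊕ 4 ⊕ 2 = 10.
P'[2]: 12 ⊕ 7 ⊕ 1 = 10.
P'[3]: 8 ⊕ 2 ⊕ 14 = 4.
P'[4]: 4 ⊕ 9 ⊕ 1 = 12.
P'[5]: 4 ⊕ 8 ⊕ 14 = 2.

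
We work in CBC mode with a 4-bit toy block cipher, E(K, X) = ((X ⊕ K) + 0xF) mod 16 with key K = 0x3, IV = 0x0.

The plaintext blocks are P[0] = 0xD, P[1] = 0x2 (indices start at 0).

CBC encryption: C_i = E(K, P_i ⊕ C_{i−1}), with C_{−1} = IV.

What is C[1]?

C[1] = 0xB

C[0]: P[0] ⊕ 0x0 = 0xD; E(K, 0xD) = 0xD.
C[1]: P[1] ⊕ 0xD = 0xF; E(K, 0xF) = 0xB.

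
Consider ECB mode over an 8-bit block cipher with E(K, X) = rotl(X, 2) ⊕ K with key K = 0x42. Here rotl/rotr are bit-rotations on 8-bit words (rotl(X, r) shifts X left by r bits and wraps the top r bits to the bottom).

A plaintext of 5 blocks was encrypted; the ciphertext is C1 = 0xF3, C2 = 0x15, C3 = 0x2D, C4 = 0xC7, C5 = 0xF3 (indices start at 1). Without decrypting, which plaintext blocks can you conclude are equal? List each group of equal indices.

ECB encrypts each block independently with the same key, so equal ciphertext blocks imply equal plaintext blocks.
C1 = C5 = 0xF3, so P1 = P5.

P1 = P5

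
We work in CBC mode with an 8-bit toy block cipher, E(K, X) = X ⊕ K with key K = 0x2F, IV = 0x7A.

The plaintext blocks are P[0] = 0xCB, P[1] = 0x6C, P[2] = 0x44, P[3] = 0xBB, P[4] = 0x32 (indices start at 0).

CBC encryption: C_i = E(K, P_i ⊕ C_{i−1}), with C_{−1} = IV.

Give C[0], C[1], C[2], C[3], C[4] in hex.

C[0] = 0x9E, C[1] = 0xDD, C[2] = 0xB6, C[3] = 0x22, C[4] = 0x3F

C[0]: P[0] ⊕ 0x7A = 0xB1; E(K, 0xB1) = 0x9E.
C[1]: P[1] ⊕ 0x9E = 0xF2; E(K, 0xF2) = 0xDD.
C[2]: P[2] ⊕ 0xDD = 0x99; E(K, 0x99) = 0xB6.
C[3]: P[3] ⊕ 0xB6 = 0x0D; E(K, 0x0D) = 0x22.
C[4]: P[4] ⊕ 0x22 = 0x10; E(K, 0x10) = 0x3F.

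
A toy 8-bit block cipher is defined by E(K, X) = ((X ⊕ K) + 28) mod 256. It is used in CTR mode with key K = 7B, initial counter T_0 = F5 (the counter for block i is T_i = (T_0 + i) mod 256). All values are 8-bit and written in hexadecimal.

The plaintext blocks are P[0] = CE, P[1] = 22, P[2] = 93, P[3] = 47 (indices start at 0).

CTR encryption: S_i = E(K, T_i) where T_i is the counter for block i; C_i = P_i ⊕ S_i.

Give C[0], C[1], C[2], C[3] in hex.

C[0] = 78, C[1] = 97, C[2] = 27, C[3] = EC

C[0]: T = F5, S = E(K, T) = B6; CE ⊕ B6 = 78.
C[1]: T = F6, S = E(K, T) = B5; 22 ⊕ B5 = 97.
C[2]: T = F7, S = E(K, T) = B4; 93 ⊕ B4 = 27.
C[3]: T = F8, S = E(K, T) = AB; 47 ⊕ AB = EC.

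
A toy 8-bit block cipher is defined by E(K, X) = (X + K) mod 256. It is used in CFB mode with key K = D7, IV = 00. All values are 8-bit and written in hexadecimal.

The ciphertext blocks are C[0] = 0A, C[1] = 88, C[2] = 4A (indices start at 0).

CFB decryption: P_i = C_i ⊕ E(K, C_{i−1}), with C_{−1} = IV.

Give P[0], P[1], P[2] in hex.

P[0] = DD, P[1] = 69, P[2] = 15

P[0]: E(K, 00) = D7; 0A ⊕ D7 = DD.
P[1]: E(K, 0A) = E1; 88 ⊕ E1 = 69.
P[2]: E(K, 88) = 5F; 4A ⊕ 5F = 15.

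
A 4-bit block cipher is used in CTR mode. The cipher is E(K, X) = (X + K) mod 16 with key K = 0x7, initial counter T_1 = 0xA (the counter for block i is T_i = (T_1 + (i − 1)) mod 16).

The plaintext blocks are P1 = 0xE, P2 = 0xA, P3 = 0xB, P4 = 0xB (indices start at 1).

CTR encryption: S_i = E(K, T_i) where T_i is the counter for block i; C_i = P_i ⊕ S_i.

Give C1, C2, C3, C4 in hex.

C1 = 0xF, C2 = 0x8, C3 = 0x8, C4 = 0xF

C1: T = 0xA, S = E(K, T) = 0x1; 0xE ⊕ 0x1 = 0xF.
C2: T = 0xB, S = E(K, T) = 0x2; 0xA ⊕ 0x2 = 0x8.
C3: T = 0xC, S = E(K, T) = 0x3; 0xB ⊕ 0x3 = 0x8.
C4: T = 0xD, S = E(K, T) = 0x4; 0xB ⊕ 0x4 = 0xF.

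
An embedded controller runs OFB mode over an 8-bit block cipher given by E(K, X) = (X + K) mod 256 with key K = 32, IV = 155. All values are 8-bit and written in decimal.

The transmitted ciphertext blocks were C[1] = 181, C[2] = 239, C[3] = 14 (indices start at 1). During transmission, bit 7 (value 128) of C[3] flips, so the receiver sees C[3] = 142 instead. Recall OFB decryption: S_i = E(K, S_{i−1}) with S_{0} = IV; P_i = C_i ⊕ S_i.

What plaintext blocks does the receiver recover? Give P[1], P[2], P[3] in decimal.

P[1] = 14, P[2] = 52, P[3] = 117

Only C[3] changed, to 142. In OFB, a change in C_i flips the same bit in P_i only; the keystream is unaffected. Decrypting the received ciphertext:
P[1]: S = E(K, 155) = 187; 181 ⊕ 187 = 14.
P[2]: S = E(K, 187) = 219; 239 ⊕ 219 = 52.
P[3]: S = E(K, 219) = 251; 142 ⊕ 251 = 117.
Blocks that differ from the original plaintext: P[3].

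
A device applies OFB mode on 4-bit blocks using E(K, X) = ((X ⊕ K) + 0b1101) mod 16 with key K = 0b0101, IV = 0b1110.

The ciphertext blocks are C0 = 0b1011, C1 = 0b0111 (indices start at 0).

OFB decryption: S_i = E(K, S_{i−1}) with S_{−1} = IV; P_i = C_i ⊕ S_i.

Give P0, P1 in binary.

P0: S = E(K, 0b1110) = 0b1000; 0b1011 ⊕ 0b1000 = 0b0011.
P1: S = E(K, 0b1000) = 0b1010; 0b0111 ⊕ 0b1010 = 0b1101.

P0 = 0b0011, P1 = 0b1101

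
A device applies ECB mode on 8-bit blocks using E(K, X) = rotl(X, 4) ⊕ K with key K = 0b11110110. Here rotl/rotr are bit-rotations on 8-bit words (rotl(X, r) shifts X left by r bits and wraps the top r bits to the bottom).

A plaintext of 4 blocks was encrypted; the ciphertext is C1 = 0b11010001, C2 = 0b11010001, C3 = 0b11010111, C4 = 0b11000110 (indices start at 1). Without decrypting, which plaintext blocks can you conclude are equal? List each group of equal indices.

P1 = P2

ECB encrypts each block independently with the same key, so equal ciphertext blocks imply equal plaintext blocks.
C1 = C2 = 0b11010001, so P1 = P2.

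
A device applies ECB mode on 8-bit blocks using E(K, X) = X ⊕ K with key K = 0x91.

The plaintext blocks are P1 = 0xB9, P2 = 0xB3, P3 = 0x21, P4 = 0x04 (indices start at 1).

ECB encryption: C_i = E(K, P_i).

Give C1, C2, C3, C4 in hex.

C1 = 0x28, C2 = 0x22, C3 = 0xB0, C4 = 0x95

C1: E(K, 0xB9) = 0x28.
C2: E(K, 0xB3) = 0x22.
C3: E(K, 0x21) = 0xB0.
C4: E(K, 0x04) = 0x95.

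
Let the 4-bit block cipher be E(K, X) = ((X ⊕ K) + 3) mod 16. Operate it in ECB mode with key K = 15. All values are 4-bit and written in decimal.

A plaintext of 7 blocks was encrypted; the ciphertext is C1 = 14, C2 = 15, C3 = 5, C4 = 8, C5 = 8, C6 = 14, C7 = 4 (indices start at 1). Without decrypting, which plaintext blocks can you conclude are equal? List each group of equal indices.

ECB encrypts each block independently with the same key, so equal ciphertext blocks imply equal plaintext blocks.
C1 = C6 = 14, so P1 = P6.
C4 = C5 = 8, so P4 = P5.

P1 = P6; P4 = P5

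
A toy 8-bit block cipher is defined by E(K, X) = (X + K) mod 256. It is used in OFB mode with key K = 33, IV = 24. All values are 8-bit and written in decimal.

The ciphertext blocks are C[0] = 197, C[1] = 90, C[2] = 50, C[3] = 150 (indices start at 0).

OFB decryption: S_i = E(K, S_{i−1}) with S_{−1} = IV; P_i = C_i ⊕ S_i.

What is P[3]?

P[3] = 10

P[0]: S = E(K, 24) = 57; 197 ⊕ 57 = 252.
P[1]: S = E(K, 57) = 90; 90 ⊕ 90 = 0.
P[2]: S = E(K, 90) = 123; 50 ⊕ 123 = 73.
P[3]: S = E(K, 123) = 156; 150 ⊕ 156 = 10.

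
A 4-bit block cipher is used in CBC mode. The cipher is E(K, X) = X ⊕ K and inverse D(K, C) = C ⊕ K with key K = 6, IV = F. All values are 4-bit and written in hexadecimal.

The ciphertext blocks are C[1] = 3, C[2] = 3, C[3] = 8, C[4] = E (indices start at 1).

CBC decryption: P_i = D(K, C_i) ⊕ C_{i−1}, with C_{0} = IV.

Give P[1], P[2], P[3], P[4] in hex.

P[1]: D(K, 3) = 5; 5 ⊕ F = A.
P[2]: D(K, 3) = 5; 5 ⊕ 3 = 6.
P[3]: D(K, 8) = E; E ⊕ 3 = D.
P[4]: D(K, E) = 8; 8 ⊕ 8 = 0.

P[1] = A, P[2] = 6, P[3] = D, P[4] = 0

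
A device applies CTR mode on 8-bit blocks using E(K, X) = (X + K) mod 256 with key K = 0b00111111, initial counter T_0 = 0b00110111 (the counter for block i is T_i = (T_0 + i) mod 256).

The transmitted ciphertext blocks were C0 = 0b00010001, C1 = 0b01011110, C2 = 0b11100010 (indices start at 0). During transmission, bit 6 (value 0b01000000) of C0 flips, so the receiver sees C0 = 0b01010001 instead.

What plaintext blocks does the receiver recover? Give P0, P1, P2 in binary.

CTR decryption: S_i = E(K, T_i) where T_i is the counter for block i; P_i = C_i ⊕ S_i.
Only C0 changed, to 0b01010001. In CTR, a change in C_i flips the same bit in P_i only; the keystream is unaffected. Decrypting the received ciphertext:
P0: T = 0b00110111, S = E(K, T) = 0b01110110; 0b01010001 ⊕ 0b01110110 = 0b00100111.
P1: T = 0b00111000, S = E(K, T) = 0b01110111; 0b01011110 ⊕ 0b01110111 = 0b00101001.
P2: T = 0b00111001, S = E(K, T) = 0b01111000; 0b11100010 ⊕ 0b01111000 = 0b10011010.
Blocks that differ from the original plaintext: P0.

P0 = 0b00100111, P1 = 0b00101001, P2 = 0b10011010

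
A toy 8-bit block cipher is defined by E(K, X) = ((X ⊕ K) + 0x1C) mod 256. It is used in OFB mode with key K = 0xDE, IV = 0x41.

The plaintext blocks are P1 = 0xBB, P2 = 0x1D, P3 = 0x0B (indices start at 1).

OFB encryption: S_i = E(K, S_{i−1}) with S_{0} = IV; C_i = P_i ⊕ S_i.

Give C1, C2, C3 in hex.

C1: S = E(K, 0x41) = 0xBB; 0xBB ⊕ 0xBB = 0x00.
C2: S = E(K, 0xBB) = 0x81; 0x1D ⊕ 0x81 = 0x9C.
C3: S = E(K, 0x81) = 0x7B; 0x0B ⊕ 0x7B = 0x70.

C1 = 0x00, C2 = 0x9C, C3 = 0x70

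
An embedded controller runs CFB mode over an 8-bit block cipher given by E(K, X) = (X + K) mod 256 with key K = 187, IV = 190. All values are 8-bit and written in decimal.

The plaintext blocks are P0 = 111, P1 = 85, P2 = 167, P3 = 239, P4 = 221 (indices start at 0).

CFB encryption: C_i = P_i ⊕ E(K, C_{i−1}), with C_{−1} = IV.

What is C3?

C0: E(K, 190) = 121; 111 ⊕ 121 = 22.
C1: E(K, 22) = 209; 85 ⊕ 209 = 132.
C2: E(K, 132) = 63; 167 ⊕ 63 = 152.
C3: E(K, 152) = 83; 239 ⊕ 83 = 188.

C3 = 188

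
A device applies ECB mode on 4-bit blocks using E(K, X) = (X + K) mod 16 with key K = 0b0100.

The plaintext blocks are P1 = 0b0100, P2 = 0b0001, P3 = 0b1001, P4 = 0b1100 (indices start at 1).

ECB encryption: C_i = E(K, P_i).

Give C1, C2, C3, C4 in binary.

C1: E(K, 0b0100) = 0b1000.
C2: E(K, 0b0001) = 0b0101.
C3: E(K, 0b1001) = 0b1101.
C4: E(K, 0b1100) = 0b0000.

C1 = 0b1000, C2 = 0b0101, C3 = 0b1101, C4 = 0b0000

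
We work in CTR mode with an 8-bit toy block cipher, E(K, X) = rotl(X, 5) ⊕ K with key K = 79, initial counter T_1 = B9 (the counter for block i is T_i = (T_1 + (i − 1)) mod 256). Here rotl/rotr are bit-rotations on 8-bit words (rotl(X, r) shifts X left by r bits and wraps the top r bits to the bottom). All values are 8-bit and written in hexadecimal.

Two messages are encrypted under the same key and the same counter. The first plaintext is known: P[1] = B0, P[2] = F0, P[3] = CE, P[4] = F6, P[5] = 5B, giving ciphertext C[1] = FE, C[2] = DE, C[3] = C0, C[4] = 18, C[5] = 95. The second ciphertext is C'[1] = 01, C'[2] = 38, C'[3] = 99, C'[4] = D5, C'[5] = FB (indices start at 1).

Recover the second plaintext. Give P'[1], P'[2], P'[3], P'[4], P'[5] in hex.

In CTR with a reused counter, both messages share the same keystream S_i, so C_i ⊕ C'_i = P_i ⊕ P'_i and thus P'_i = P_i ⊕ C_i ⊕ C'_i.
P'[1]: B0 ⊕ FE ⊕ 01 = 4F.
P'[2]: F0 ⊕ DE ⊕ 38 = 16.
P'[3]: CE ⊕ C0 ⊕ 99 = 97.
P'[4]: F6 ⊕ 18 ⊕ D5 = 3B.
P'[5]: 5B ⊕ 95 ⊕ FB = 35.

P'[1] = 4F, P'[2] = 16, P'[3] = 97, P'[4] = 3B, P'[5] = 35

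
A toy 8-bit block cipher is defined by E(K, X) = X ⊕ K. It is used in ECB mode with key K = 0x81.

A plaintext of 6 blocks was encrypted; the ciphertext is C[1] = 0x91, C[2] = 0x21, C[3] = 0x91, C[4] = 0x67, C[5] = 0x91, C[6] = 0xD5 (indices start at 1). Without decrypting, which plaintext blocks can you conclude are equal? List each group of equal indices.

ECB encrypts each block independently with the same key, so equal ciphertext blocks imply equal plaintext blocks.
C[1] = C[3] = C[5] = 0x91, so P[1] = P[3] = P[5].

P[1] = P[3] = P[5]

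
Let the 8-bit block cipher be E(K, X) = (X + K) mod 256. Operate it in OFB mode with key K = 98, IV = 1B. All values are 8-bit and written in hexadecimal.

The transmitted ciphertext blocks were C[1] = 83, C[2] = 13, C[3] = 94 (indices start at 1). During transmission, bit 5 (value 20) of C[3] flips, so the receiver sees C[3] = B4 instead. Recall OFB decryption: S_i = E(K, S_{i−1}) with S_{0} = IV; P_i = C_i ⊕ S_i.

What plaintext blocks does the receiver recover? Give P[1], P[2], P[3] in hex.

Only C[3] changed, to B4. In OFB, a change in C_i flips the same bit in P_i only; the keystream is unaffected. Decrypting the received ciphertext:
P[1]: S = E(K, 1B) = B3; 83 ⊕ B3 = 30.
P[2]: S = E(K, B3) = 4B; 13 ⊕ 4B = 58.
P[3]: S = E(K, 4B) = E3; B4 ⊕ E3 = 57.
Blocks that differ from the original plaintext: P[3].

P[1] = 30, P[2] = 58, P[3] = 57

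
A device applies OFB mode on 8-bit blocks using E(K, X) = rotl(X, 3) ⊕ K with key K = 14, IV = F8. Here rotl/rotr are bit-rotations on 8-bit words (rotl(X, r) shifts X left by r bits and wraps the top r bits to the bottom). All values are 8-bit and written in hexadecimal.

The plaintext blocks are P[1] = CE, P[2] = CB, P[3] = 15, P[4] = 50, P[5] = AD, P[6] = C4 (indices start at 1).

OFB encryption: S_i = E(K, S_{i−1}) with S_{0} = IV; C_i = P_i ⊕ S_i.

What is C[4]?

C[4] = 46

C[1]: S = E(K, F8) = D3; CE ⊕ D3 = 1D.
C[2]: S = E(K, D3) = 8A; CB ⊕ 8A = 41.
C[3]: S = E(K, 8A) = 40; 15 ⊕ 40 = 55.
C[4]: S = E(K, 40) = 16; 50 ⊕ 16 = 46.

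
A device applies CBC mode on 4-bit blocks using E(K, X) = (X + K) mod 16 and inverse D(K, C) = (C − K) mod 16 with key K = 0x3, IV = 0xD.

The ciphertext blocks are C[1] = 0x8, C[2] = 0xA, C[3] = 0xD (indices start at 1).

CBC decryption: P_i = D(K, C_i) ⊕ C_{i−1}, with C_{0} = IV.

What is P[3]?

P[3]: D(K, 0xD) = 0xA; 0xA ⊕ 0xA = 0x0.

P[3] = 0x0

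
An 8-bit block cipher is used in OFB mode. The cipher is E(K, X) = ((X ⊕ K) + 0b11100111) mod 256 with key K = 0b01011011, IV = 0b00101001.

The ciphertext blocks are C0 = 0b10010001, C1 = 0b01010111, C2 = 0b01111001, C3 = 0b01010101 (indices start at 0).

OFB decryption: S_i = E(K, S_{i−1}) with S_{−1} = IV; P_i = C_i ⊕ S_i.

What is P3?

P0: S = E(K, 0b00101001) = 0b01011001; 0b10010001 ⊕ 0b01011001 = 0b11001000.
P1: S = E(K, 0b01011001) = 0b11101001; 0b01010111 ⊕ 0b11101001 = 0b10111110.
P2: S = E(K, 0b11101001) = 0b10011001; 0b01111001 ⊕ 0b10011001 = 0b11100000.
P3: S = E(K, 0b10011001) = 0b10101001; 0b01010101 ⊕ 0b10101001 = 0b11111100.

P3 = 0b11111100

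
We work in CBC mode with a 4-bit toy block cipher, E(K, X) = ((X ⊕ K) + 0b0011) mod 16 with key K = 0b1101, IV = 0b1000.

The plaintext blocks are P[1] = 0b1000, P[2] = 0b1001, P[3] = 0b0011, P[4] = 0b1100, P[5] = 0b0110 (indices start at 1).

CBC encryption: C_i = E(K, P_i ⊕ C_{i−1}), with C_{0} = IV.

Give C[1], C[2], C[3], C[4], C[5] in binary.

C[1]: P[1] ⊕ 0b1000 = 0b0000; E(K, 0b0000) = 0b0000.
C[2]: P[2] ⊕ 0b0000 = 0b1001; E(K, 0b1001) = 0b0111.
C[3]: P[3] ⊕ 0b0111 = 0b0100; E(K, 0b0100) = 0b1100.
C[4]: P[4] ⊕ 0b1100 = 0b0000; E(K, 0b0000) = 0b0000.
C[5]: P[5] ⊕ 0b0000 = 0b0110; E(K, 0b0110) = 0b1110.

C[1] = 0b0000, C[2] = 0b0111, C[3] = 0b1100, C[4] = 0b0000, C[5] = 0b1110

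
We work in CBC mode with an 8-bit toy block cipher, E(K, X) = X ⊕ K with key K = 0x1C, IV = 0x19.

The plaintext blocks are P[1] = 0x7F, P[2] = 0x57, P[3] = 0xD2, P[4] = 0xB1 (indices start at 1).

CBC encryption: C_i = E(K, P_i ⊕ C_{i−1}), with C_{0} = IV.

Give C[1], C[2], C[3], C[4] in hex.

C[1] = 0x7A, C[2] = 0x31, C[3] = 0xFF, C[4] = 0x52

C[1]: P[1] ⊕ 0x19 = 0x66; E(K, 0x66) = 0x7A.
C[2]: P[2] ⊕ 0x7A = 0x2D; E(K, 0x2D) = 0x31.
C[3]: P[3] ⊕ 0x31 = 0xE3; E(K, 0xE3) = 0xFF.
C[4]: P[4] ⊕ 0xFF = 0x4E; E(K, 0x4E) = 0x52.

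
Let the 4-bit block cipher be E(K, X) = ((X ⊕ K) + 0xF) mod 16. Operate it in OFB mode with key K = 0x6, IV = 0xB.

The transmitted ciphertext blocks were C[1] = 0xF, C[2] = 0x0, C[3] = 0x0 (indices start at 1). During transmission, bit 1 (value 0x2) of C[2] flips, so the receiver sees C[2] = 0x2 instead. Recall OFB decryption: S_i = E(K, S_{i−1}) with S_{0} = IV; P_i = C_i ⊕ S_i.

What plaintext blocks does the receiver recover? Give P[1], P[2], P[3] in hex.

Only C[2] changed, to 0x2. In OFB, a change in C_i flips the same bit in P_i only; the keystream is unaffected. Decrypting the received ciphertext:
P[1]: S = E(K, 0xB) = 0xC; 0xF ⊕ 0xC = 0x3.
P[2]: S = E(K, 0xC) = 0x9; 0x2 ⊕ 0x9 = 0xB.
P[3]: S = E(K, 0x9) = 0xE; 0x0 ⊕ 0xE = 0xE.
Blocks that differ from the original plaintext: P[2].

P[1] = 0x3, P[2] = 0xB, P[3] = 0xE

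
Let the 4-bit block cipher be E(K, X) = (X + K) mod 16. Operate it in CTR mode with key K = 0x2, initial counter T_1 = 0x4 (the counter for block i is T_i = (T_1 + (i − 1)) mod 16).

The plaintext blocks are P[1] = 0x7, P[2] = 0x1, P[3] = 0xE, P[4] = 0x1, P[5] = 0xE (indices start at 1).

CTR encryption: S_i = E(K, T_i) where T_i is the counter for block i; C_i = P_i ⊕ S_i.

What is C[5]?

C[1]: T = 0x4, S = E(K, T) = 0x6; 0x7 ⊕ 0x6 = 0x1.
C[2]: T = 0x5, S = E(K, T) = 0x7; 0x1 ⊕ 0x7 = 0x6.
C[3]: T = 0x6, S = E(K, T) = 0x8; 0xE ⊕ 0x8 = 0x6.
C[4]: T = 0x7, S = E(K, T) = 0x9; 0x1 ⊕ 0x9 = 0x8.
C[5]: T = 0x8, S = E(K, T) = 0xA; 0xE ⊕ 0xA = 0x4.

C[5] = 0x4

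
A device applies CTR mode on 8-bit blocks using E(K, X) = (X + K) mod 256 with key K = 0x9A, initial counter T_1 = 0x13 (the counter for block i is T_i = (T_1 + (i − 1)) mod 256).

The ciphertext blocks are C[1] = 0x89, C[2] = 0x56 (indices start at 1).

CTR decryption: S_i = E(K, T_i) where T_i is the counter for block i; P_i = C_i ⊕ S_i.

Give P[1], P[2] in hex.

P[1]: T = 0x13, S = E(K, T) = 0xAD; 0x89 ⊕ 0xAD = 0x24.
P[2]: T = 0x14, S = E(K, T) = 0xAE; 0x56 ⊕ 0xAE = 0xF8.

P[1] = 0x24, P[2] = 0xF8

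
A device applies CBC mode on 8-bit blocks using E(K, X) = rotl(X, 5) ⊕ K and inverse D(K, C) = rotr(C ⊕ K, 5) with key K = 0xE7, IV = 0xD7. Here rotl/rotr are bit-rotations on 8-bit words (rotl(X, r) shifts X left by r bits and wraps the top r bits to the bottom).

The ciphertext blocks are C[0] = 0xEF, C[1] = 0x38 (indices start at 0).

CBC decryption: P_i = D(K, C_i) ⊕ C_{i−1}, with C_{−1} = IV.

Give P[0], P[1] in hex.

P[0]: D(K, 0xEF) = 0x40; 0x40 ⊕ 0xD7 = 0x97.
P[1]: D(K, 0x38) = 0xFE; 0xFE ⊕ 0xEF = 0x11.

P[0] = 0x97, P[1] = 0x11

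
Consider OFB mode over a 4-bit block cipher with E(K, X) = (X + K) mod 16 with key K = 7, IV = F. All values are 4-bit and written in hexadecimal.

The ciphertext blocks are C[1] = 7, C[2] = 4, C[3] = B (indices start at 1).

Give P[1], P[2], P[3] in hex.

OFB decryption: S_i = E(K, S_{i−1}) with S_{0} = IV; P_i = C_i ⊕ S_i.
P[1]: S = E(K, F) = 6; 7 ⊕ 6 = 1.
P[2]: S = E(K, 6) = D; 4 ⊕ D = 9.
P[3]: S = E(K, D) = 4; B ⊕ 4 = F.

P[1] = 1, P[2] = 9, P[3] = F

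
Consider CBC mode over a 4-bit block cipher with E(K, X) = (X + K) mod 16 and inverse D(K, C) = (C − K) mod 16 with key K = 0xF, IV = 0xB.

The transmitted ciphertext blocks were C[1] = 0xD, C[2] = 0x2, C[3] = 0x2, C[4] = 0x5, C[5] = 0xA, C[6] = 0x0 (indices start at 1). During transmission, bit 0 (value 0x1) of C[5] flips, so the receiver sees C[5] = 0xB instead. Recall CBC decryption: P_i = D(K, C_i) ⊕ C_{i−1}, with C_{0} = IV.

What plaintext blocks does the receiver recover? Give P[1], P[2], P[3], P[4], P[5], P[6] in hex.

Only C[5] changed, to 0xB. In CBC, a change in C_i garbles P_i and flips the same bit in P_{i+1}. Decrypting the received ciphertext:
P[1]: D(K, 0xD) = 0xE; 0xE ⊕ 0xB = 0x5.
P[2]: D(K, 0x2) = 0x3; 0x3 ⊕ 0xD = 0xE.
P[3]: D(K, 0x2) = 0x3; 0x3 ⊕ 0x2 = 0x1.
P[4]: D(K, 0x5) = 0x6; 0x6 ⊕ 0x2 = 0x4.
P[5]: D(K, 0xB) = 0xC; 0xC ⊕ 0x5 = 0x9.
P[6]: D(K, 0x0) = 0x1; 0x1 ⊕ 0xB = 0xA.
Blocks that differ from the original plaintext: P[5], P[6].

P[1] = 0x5, P[2] = 0xE, P[3] = 0x1, P[4] = 0x4, P[5] = 0x9, P[6] = 0xA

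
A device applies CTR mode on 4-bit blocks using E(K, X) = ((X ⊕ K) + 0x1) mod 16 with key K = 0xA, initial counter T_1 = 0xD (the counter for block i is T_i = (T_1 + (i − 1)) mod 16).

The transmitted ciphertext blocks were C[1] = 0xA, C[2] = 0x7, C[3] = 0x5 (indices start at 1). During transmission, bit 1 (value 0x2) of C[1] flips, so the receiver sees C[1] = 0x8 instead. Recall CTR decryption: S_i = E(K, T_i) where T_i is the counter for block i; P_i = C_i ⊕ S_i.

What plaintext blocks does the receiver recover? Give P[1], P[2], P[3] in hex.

Only C[1] changed, to 0x8. In CTR, a change in C_i flips the same bit in P_i only; the keystream is unaffected. Decrypting the received ciphertext:
P[1]: T = 0xD, S = E(K, T) = 0x8; 0x8 ⊕ 0x8 = 0x0.
P[2]: T = 0xE, S = E(K, T) = 0x5; 0x7 ⊕ 0x5 = 0x2.
P[3]: T = 0xF, S = E(K, T) = 0x6; 0x5 ⊕ 0x6 = 0x3.
Blocks that differ from the original plaintext: P[1].

P[1] = 0x0, P[2] = 0x2, P[3] = 0x3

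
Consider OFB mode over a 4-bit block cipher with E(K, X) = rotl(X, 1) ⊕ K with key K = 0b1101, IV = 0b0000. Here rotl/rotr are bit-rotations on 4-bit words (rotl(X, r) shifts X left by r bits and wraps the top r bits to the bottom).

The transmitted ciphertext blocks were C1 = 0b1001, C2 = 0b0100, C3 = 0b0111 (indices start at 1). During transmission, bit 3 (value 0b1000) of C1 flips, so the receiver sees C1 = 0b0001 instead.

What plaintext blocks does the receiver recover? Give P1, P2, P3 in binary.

P1 = 0b1100, P2 = 0b0010, P3 = 0b0110

OFB decryption: S_i = E(K, S_{i−1}) with S_{0} = IV; P_i = C_i ⊕ S_i.
Only C1 changed, to 0b0001. In OFB, a change in C_i flips the same bit in P_i only; the keystream is unaffected. Decrypting the received ciphertext:
P1: S = E(K, 0b0000) = 0b1101; 0b0001 ⊕ 0b1101 = 0b1100.
P2: S = E(K, 0b1101) = 0b0110; 0b0100 ⊕ 0b0110 = 0b0010.
P3: S = E(K, 0b0110) = 0b0001; 0b0111 ⊕ 0b0001 = 0b0110.
Blocks that differ from the original plaintext: P1.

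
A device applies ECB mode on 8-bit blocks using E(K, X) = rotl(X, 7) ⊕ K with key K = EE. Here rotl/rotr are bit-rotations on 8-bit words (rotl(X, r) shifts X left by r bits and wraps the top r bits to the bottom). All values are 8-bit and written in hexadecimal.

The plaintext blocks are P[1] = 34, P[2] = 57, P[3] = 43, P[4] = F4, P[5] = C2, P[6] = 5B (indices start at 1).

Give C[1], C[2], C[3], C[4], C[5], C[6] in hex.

C[1] = F4, C[2] = 45, C[3] = 4F, C[4] = 94, C[5] = 8F, C[6] = 43

ECB encryption: C_i = E(K, P_i).
C[1]: E(K, 34) = F4.
C[2]: E(K, 57) = 45.
C[3]: E(K, 43) = 4F.
C[4]: E(K, F4) = 94.
C[5]: E(K, C2) = 8F.
C[6]: E(K, 5B) = 43.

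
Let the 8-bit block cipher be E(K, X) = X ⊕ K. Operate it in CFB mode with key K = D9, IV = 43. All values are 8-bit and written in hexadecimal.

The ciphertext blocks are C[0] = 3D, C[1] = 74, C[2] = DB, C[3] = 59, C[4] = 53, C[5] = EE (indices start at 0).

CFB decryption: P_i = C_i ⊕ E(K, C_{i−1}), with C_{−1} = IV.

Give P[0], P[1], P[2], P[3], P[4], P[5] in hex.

P[0]: E(K, 43) = 9A; 3D ⊕ 9A = A7.
P[1]: E(K, 3D) = E4; 74 ⊕ E4 = 90.
P[2]: E(K, 74) = AD; DB ⊕ AD = 76.
P[3]: E(K, DB) = 02; 59 ⊕ 02 = 5B.
P[4]: E(K, 59) = 80; 53 ⊕ 80 = D3.
P[5]: E(K, 53) = 8A; EE ⊕ 8A = 64.

P[0] = A7, P[1] = 90, P[2] = 76, P[3] = 5B, P[4] = D3, P[5] = 64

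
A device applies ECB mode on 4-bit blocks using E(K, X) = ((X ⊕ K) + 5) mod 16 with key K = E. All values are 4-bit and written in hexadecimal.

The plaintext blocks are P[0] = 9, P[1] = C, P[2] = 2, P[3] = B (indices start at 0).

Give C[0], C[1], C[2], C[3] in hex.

ECB encryption: C_i = E(K, P_i).
C[0]: E(K, 9) = C.
C[1]: E(K, C) = 7.
C[2]: E(K, 2) = 1.
C[3]: E(K, B) = A.

C[0] = C, C[1] = 7, C[2] = 1, C[3] = A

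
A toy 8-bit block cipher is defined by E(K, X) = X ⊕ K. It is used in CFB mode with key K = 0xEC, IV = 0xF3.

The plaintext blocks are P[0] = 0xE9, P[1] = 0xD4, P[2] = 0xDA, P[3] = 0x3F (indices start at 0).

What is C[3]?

CFB encryption: C_i = P_i ⊕ E(K, C_{i−1}), with C_{−1} = IV.
C[0]: E(K, 0xF3) = 0x1F; 0xE9 ⊕ 0x1F = 0xF6.
C[1]: E(K, 0xF6) = 0x1A; 0xD4 ⊕ 0x1A = 0xCE.
C[2]: E(K, 0xCE) = 0x22; 0xDA ⊕ 0x22 = 0xF8.
C[3]: E(K, 0xF8) = 0x14; 0x3F ⊕ 0x14 = 0x2B.

C[3] = 0x2B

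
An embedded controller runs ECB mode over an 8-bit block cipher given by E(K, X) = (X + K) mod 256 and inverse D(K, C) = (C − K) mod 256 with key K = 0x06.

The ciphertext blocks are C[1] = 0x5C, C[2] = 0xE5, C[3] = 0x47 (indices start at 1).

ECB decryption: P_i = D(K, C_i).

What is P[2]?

P[2]: D(K, 0xE5) = 0xDF.

P[2] = 0xDF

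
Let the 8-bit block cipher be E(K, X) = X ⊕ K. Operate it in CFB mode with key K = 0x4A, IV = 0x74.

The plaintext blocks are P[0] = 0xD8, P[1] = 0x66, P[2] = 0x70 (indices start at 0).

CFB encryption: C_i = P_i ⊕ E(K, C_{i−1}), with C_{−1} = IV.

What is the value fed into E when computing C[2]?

0xCA

C[0]: E(K, 0x74) = 0x3E; 0xD8 ⊕ 0x3E = 0xE6.
C[1]: E(K, 0xE6) = 0xAC; 0x66 ⊕ 0xAC = 0xCA.
C[2]: E(K, 0xCA) = 0x80; 0x70 ⊕ 0x80 = 0xF0.
So the input to E for block [2] is 0xCA.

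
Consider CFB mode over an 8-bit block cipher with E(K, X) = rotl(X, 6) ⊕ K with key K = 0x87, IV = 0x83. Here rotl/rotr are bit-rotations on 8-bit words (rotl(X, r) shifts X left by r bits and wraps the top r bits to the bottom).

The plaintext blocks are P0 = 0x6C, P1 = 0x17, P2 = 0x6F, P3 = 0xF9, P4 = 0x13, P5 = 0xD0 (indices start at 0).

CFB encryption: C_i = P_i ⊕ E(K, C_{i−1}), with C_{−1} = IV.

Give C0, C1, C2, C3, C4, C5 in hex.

C0: E(K, 0x83) = 0x67; 0x6C ⊕ 0x67 = 0x0B.
C1: E(K, 0x0B) = 0x45; 0x17 ⊕ 0x45 = 0x52.
C2: E(K, 0x52) = 0x13; 0x6F ⊕ 0x13 = 0x7C.
C3: E(K, 0x7C) = 0x98; 0xF9 ⊕ 0x98 = 0x61.
C4: E(K, 0x61) = 0xDF; 0x13 ⊕ 0xDF = 0xCC.
C5: E(K, 0xCC) = 0xB4; 0xD0 ⊕ 0xB4 = 0x64.

C0 = 0x0B, C1 = 0x52, C2 = 0x7C, C3 = 0x61, C4 = 0xCC, C5 = 0x64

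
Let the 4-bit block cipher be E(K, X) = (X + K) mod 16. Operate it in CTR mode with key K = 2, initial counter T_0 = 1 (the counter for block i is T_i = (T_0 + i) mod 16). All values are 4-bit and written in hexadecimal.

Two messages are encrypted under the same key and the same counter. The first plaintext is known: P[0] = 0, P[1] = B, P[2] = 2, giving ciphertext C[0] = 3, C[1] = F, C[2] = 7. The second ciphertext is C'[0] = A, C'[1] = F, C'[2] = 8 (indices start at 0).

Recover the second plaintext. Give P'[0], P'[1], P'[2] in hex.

In CTR with a reused counter, both messages share the same keystream S_i, so C_i ⊕ C'_i = P_i ⊕ P'_i and thus P'_i = P_i ⊕ C_i ⊕ C'_i.
P'[0]: 0 ⊕ 3 ⊕ A = 9.
P'[1]: B ⊕ F ⊕ F = B.
P'[2]: 2 ⊕ 7 ⊕ 8 = D.

P'[0] = 9, P'[1] = B, P'[2] = D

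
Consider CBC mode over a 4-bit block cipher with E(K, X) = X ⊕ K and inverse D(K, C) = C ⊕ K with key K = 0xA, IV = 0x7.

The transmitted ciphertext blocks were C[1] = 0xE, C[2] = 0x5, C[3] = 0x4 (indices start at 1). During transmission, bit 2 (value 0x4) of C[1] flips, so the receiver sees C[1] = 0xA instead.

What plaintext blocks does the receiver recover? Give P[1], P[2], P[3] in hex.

P[1] = 0x7, P[2] = 0x5, P[3] = 0xB

CBC decryption: P_i = D(K, C_i) ⊕ C_{i−1}, with C_{0} = IV.
Only C[1] changed, to 0xA. In CBC, a change in C_i garbles P_i and flips the same bit in P_{i+1}. Decrypting the received ciphertext:
P[1]: D(K, 0xA) = 0x0; 0x0 ⊕ 0x7 = 0x7.
P[2]: D(K, 0x5) = 0xF; 0xF ⊕ 0xA = 0x5.
P[3]: D(K, 0x4) = 0xE; 0xE ⊕ 0x5 = 0xB.
Blocks that differ from the original plaintext: P[1], P[2].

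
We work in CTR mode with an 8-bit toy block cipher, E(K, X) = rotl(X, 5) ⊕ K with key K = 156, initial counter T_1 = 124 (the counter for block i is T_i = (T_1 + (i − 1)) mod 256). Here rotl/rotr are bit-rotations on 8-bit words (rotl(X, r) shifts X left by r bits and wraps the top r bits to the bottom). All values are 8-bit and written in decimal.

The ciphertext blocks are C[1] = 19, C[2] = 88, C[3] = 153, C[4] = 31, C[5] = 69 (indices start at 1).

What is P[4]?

CTR decryption: S_i = E(K, T_i) where T_i is the counter for block i; P_i = C_i ⊕ S_i.
P[4]: T = 127, S = E(K, T) = 115; 31 ⊕ 115 = 108.

P[4] = 108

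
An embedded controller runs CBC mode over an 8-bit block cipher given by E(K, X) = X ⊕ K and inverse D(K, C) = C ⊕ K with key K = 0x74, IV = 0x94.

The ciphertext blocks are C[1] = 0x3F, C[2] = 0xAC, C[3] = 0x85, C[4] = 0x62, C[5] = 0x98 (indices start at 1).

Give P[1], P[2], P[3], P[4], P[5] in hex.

P[1] = 0xDF, P[2] = 0xE7, P[3] = 0x5D, P[4] = 0x93, P[5] = 0x8E

CBC decryption: P_i = D(K, C_i) ⊕ C_{i−1}, with C_{0} = IV.
P[1]: D(K, 0x3F) = 0x4B; 0x4B ⊕ 0x94 = 0xDF.
P[2]: D(K, 0xAC) = 0xD8; 0xD8 ⊕ 0x3F = 0xE7.
P[3]: D(K, 0x85) = 0xF1; 0xF1 ⊕ 0xAC = 0x5D.
P[4]: D(K, 0x62) = 0x16; 0x16 ⊕ 0x85 = 0x93.
P[5]: D(K, 0x98) = 0xEC; 0xEC ⊕ 0x62 = 0x8E.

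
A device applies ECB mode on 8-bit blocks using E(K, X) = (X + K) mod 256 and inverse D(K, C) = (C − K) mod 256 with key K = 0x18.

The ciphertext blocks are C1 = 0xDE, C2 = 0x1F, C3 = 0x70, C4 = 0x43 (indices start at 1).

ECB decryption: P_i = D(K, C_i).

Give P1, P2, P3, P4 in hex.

P1: D(K, 0xDE) = 0xC6.
P2: D(K, 0x1F) = 0x07.
P3: D(K, 0x70) = 0x58.
P4: D(K, 0x43) = 0x2B.

P1 = 0xC6, P2 = 0x07, P3 = 0x58, P4 = 0x2B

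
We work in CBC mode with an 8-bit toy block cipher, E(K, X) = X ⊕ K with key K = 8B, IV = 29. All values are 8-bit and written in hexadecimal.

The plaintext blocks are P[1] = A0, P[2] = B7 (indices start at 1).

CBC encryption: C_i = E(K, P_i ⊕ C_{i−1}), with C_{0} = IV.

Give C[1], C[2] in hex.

C[1]: P[1] ⊕ 29 = 89; E(K, 89) = 02.
C[2]: P[2] ⊕ 02 = B5; E(K, B5) = 3E.

C[1] = 02, C[2] = 3E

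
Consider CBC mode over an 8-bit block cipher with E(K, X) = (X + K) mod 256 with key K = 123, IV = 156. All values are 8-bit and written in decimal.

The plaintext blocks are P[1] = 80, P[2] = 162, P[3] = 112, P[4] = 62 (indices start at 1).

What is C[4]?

CBC encryption: C_i = E(K, P_i ⊕ C_{i−1}), with C_{0} = IV.
C[1]: P[1] ⊕ 156 = 204; E(K, 204) = 71.
C[2]: P[2] ⊕ 71 = 229; E(K, 229) = 96.
C[3]: P[3] ⊕ 96 = 16; E(K, 16) = 139.
C[4]: P[4] ⊕ 139 = 181; E(K, 181) = 48.

C[4] = 48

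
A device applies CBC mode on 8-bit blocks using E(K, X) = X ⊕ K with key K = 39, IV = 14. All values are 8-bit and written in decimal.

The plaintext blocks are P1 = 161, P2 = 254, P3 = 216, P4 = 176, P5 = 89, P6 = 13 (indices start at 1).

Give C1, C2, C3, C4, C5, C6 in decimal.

C1 = 136, C2 = 81, C3 = 174, C4 = 57, C5 = 71, C6 = 109

CBC encryption: C_i = E(K, P_i ⊕ C_{i−1}), with C_{0} = IV.
C1: P1 ⊕ 14 = 175; E(K, 175) = 136.
C2: P2 ⊕ 136 = 118; E(K, 118) = 81.
C3: P3 ⊕ 81 = 137; E(K, 137) = 174.
C4: P4 ⊕ 174 = 30; E(K, 30) = 57.
C5: P5 ⊕ 57 = 96; E(K, 96) = 71.
C6: P6 ⊕ 71 = 74; E(K, 74) = 109.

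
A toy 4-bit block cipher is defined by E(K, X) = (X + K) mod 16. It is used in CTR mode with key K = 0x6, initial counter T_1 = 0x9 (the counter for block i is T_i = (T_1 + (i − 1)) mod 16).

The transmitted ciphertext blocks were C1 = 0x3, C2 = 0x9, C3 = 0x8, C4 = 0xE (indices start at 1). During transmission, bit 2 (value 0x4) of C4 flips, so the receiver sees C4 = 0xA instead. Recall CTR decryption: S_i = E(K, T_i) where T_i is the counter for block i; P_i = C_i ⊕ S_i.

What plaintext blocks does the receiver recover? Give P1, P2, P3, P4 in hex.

P1 = 0xC, P2 = 0x9, P3 = 0x9, P4 = 0x8

Only C4 changed, to 0xA. In CTR, a change in C_i flips the same bit in P_i only; the keystream is unaffected. Decrypting the received ciphertext:
P1: T = 0x9, S = E(K, T) = 0xF; 0x3 ⊕ 0xF = 0xC.
P2: T = 0xA, S = E(K, T) = 0x0; 0x9 ⊕ 0x0 = 0x9.
P3: T = 0xB, S = E(K, T) = 0x1; 0x8 ⊕ 0x1 = 0x9.
P4: T = 0xC, S = E(K, T) = 0x2; 0xA ⊕ 0x2 = 0x8.
Blocks that differ from the original plaintext: P4.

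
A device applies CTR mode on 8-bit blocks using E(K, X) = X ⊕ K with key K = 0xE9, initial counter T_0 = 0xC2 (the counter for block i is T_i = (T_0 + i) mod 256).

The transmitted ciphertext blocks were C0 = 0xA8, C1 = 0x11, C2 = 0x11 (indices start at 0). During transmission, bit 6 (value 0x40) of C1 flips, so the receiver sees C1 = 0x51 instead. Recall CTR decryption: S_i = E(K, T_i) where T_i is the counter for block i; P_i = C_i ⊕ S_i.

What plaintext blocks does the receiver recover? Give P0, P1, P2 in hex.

Only C1 changed, to 0x51. In CTR, a change in C_i flips the same bit in P_i only; the keystream is unaffected. Decrypting the received ciphertext:
P0: T = 0xC2, S = E(K, T) = 0x2B; 0xA8 ⊕ 0x2B = 0x83.
P1: T = 0xC3, S = E(K, T) = 0x2A; 0x51 ⊕ 0x2A = 0x7B.
P2: T = 0xC4, S = E(K, T) = 0x2D; 0x11 ⊕ 0x2D = 0x3C.
Blocks that differ from the original plaintext: P1.

P0 = 0x83, P1 = 0x7B, P2 = 0x3C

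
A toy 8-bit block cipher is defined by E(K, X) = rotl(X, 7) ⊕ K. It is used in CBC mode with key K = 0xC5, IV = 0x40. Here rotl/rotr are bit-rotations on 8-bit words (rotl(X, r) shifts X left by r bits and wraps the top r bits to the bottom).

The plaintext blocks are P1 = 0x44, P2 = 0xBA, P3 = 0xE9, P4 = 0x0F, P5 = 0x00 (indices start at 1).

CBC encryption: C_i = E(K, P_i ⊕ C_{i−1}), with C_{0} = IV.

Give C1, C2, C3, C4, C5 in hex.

C1: P1 ⊕ 0x40 = 0x04; E(K, 0x04) = 0xC7.
C2: P2 ⊕ 0xC7 = 0x7D; E(K, 0x7D) = 0x7B.
C3: P3 ⊕ 0x7B = 0x92; E(K, 0x92) = 0x8C.
C4: P4 ⊕ 0x8C = 0x83; E(K, 0x83) = 0x04.
C5: P5 ⊕ 0x04 = 0x04; E(K, 0x04) = 0xC7.

C1 = 0xC7, C2 = 0x7B, C3 = 0x8C, C4 = 0x04, C5 = 0xC7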